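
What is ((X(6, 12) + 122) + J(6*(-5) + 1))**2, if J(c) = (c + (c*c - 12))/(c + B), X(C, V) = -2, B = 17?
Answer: 25600/9 ≈ 2844.4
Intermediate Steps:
J(c) = (-12 + c + c**2)/(17 + c) (J(c) = (c + (c*c - 12))/(c + 17) = (c + (c**2 - 12))/(17 + c) = (c + (-12 + c**2))/(17 + c) = (-12 + c + c**2)/(17 + c))
((X(6, 12) + 122) + J(6*(-5) + 1))**2 = ((-2 + 122) + (-12 + (6*(-5) + 1) + (6*(-5) + 1)**2)/(17 + (6*(-5) + 1)))**2 = (120 + (-12 + (-30 + 1) + (-30 + 1)**2)/(17 + (-30 + 1)))**2 = (120 + (-12 - 29 + (-29)**2)/(17 - 29))**2 = (120 + (-12 - 29 + 841)/(-12))**2 = (120 - 1/12*800)**2 = (120 - 200/3)**2 = (160/3)**2 = 25600/9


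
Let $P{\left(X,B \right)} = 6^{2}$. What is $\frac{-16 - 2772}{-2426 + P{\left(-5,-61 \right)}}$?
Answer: $\frac{1394}{1195} \approx 1.1665$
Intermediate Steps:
$P{\left(X,B \right)} = 36$
$\frac{-16 - 2772}{-2426 + P{\left(-5,-61 \right)}} = \frac{-16 - 2772}{-2426 + 36} = - \frac{2788}{-2390} = \left(-2788\right) \left(- \frac{1}{2390}\right) = \frac{1394}{1195}$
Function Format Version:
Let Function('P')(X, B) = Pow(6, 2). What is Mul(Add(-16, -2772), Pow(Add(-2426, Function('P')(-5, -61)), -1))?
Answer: Rational(1394, 1195) ≈ 1.1665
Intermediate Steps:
Function('P')(X, B) = 36
Mul(Add(-16, -2772), Pow(Add(-2426, Function('P')(-5, -61)), -1)) = Mul(Add(-16, -2772), Pow(Add(-2426, 36), -1)) = Mul(-2788, Pow(-2390, -1)) = Mul(-2788, Rational(-1, 2390)) = Rational(1394, 1195)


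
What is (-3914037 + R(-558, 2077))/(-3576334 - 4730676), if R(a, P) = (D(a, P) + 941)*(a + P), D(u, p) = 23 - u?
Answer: 1602119/8307010 ≈ 0.19286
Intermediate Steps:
R(a, P) = (964 - a)*(P + a) (R(a, P) = ((23 - a) + 941)*(a + P) = (964 - a)*(P + a))
(-3914037 + R(-558, 2077))/(-3576334 - 4730676) = (-3914037 + (-1*(-558)**2 + 964*2077 + 964*(-558) - 1*2077*(-558)))/(-3576334 - 4730676) = (-3914037 + (-1*311364 + 2002228 - 537912 + 1158966))/(-8307010) = (-3914037 + (-311364 + 2002228 - 537912 + 1158966))*(-1/8307010) = (-3914037 + 2311918)*(-1/8307010) = -1602119*(-1/8307010) = 1602119/8307010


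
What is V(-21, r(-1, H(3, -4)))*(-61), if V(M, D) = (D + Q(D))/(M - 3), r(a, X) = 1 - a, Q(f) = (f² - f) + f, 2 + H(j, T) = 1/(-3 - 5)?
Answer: 61/4 ≈ 15.250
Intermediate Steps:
H(j, T) = -17/8 (H(j, T) = -2 + 1/(-3 - 5) = -2 + 1/(-8) = -2 - ⅛ = -17/8)
Q(f) = f²
V(M, D) = (D + D²)/(-3 + M) (V(M, D) = (D + D²)/(M - 3) = (D + D²)/(-3 + M))
V(-21, r(-1, H(3, -4)))*(-61) = ((1 - 1*(-1))*(1 + (1 - 1*(-1)))/(-3 - 21))*(-61) = ((1 + 1)*(1 + (1 + 1))/(-24))*(-61) = (2*(-1/24)*(1 + 2))*(-61) = (2*(-1/24)*3)*(-61) = -¼*(-61) = 61/4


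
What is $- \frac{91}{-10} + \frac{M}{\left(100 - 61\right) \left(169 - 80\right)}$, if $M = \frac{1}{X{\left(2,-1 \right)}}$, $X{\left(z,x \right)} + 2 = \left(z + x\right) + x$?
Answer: $\frac{157928}{17355} \approx 9.0999$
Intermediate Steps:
$X{\left(z,x \right)} = -2 + z + 2 x$ ($X{\left(z,x \right)} = -2 + \left(\left(z + x\right) + x\right) = -2 + \left(\left(x + z\right) + x\right) = -2 + \left(z + 2 x\right) = -2 + z + 2 x$)
$M = - \frac{1}{2}$ ($M = \frac{1}{-2 + 2 + 2 \left(-1\right)} = \frac{1}{-2 + 2 - 2} = \frac{1}{-2} = - \frac{1}{2} \approx -0.5$)
$- \frac{91}{-10} + \frac{M}{\left(100 - 61\right) \left(169 - 80\right)} = - \frac{91}{-10} - \frac{1}{2 \left(100 - 61\right) \left(169 - 80\right)} = \left(-91\right) \left(- \frac{1}{10}\right) - \frac{1}{2 \cdot 39 \cdot 89} = \frac{91}{10} - \frac{1}{2 \cdot 3471} = \frac{91}{10} - \frac{1}{6942} = \frac{157928}{17355}$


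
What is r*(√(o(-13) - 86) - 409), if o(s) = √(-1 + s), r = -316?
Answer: 129244 - 316*√(-86 + I*√14) ≈ 1.2918e+5 - 2931.2*I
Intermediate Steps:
r*(√(o(-13) - 86) - 409) = -316*(√(√(-1 - 13) - 86) - 409) = -316*(√(√(-14) - 86) - 409) = -316*(√(I*√14 - 86) - 409) = -316*(√(-86 + I*√14) - 409) = -316*(-409 + √(-86 + I*√14)) = 129244 - 316*√(-86 + I*√14)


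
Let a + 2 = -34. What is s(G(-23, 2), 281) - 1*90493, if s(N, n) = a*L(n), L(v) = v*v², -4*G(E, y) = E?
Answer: -798859969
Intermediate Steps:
a = -36 (a = -2 - 34 = -36)
G(E, y) = -E/4
L(v) = v³
s(N, n) = -36*n³
s(G(-23, 2), 281) - 1*90493 = -36*281³ - 1*90493 = -36*22188041 - 90493 = -798769476 - 90493 = -798859969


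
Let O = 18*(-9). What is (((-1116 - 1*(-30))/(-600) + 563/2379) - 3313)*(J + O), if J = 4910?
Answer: -934971175787/59475 ≈ -1.5720e+7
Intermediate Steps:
O = -162
(((-1116 - 1*(-30))/(-600) + 563/2379) - 3313)*(J + O) = (((-1116 - 1*(-30))/(-600) + 563/2379) - 3313)*(4910 - 162) = (((-1116 + 30)*(-1/600) + 563*(1/2379)) - 3313)*4748 = ((-1086*(-1/600) + 563/2379) - 3313)*4748 = ((181/100 + 563/2379) - 3313)*4748 = (486899/237900 - 3313)*4748 = -787675801/237900*4748 = -934971175787/59475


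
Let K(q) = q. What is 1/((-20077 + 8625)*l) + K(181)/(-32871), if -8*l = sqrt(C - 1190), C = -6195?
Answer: -181/32871 - 2*I*sqrt(7385)/21143255 ≈ -0.0055064 - 8.1289e-6*I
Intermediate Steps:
l = -I*sqrt(7385)/8 (l = -sqrt(-6195 - 1190)/8 = -I*sqrt(7385)/8 ≈ -10.742*I)
1/((-20077 + 8625)*l) + K(181)/(-32871) = 1/((-20077 + 8625)*((-I*sqrt(7385)/8))) + 181/(-32871) = (8*I*sqrt(7385)/7385)/(-11452) + 181*(-1/32871) = -2*I*sqrt(7385)/21143255 - 181/32871 = -181/32871 - 2*I*sqrt(7385)/21143255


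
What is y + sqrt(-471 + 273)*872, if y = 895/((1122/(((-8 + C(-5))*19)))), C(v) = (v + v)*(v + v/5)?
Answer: 442130/561 + 2616*I*sqrt(22) ≈ 788.11 + 12270.0*I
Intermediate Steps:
C(v) = 12*v**2/5 (C(v) = (2*v)*(v + v*(1/5)) = (2*v)*(v + v/5) = (2*v)*(6*v/5) = 12*v**2/5)
y = 442130/561 (y = 895/((1122/(((-8 + (12/5)*(-5)**2)*19)))) = 895/((1122/(((-8 + (12/5)*25)*19)))) = 895/((1122/(((-8 + 60)*19)))) = 895/((1122/((52*19)))) = 895/((1122/988)) = 895/((1122*(1/988))) = 895/(561/494) = 895*(494/561) = 442130/561 ≈ 788.11)
y + sqrt(-471 + 273)*872 = 442130/561 + sqrt(-471 + 273)*872 = 442130/561 + sqrt(-198)*872 = 442130/561 + (3*I*sqrt(22))*872 = 442130/561 + 2616*I*sqrt(22)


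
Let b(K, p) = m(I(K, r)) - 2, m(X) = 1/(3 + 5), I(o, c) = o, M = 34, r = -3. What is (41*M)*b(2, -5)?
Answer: -10455/4 ≈ -2613.8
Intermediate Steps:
m(X) = ⅛ (m(X) = 1/8 = ⅛)
b(K, p) = -15/8 (b(K, p) = ⅛ - 2 = -15/8)
(41*M)*b(2, -5) = (41*34)*(-15/8) = 1394*(-15/8) = -10455/4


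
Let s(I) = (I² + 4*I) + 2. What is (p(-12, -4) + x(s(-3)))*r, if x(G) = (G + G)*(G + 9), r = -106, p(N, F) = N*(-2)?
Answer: -848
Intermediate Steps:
p(N, F) = -2*N
s(I) = 2 + I² + 4*I
x(G) = 2*G*(9 + G) (x(G) = (2*G)*(9 + G) = 2*G*(9 + G))
(p(-12, -4) + x(s(-3)))*r = (-2*(-12) + 2*(2 + (-3)² + 4*(-3))*(9 + (2 + (-3)² + 4*(-3))))*(-106) = (24 + 2*(2 + 9 - 12)*(9 + (2 + 9 - 12)))*(-106) = (24 + 2*(-1)*(9 - 1))*(-106) = (24 + 2*(-1)*8)*(-106) = (24 - 16)*(-106) = 8*(-106) = -848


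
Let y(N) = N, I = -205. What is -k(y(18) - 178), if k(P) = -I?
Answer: -205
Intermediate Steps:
k(P) = 205 (k(P) = -1*(-205) = 205)
-k(y(18) - 178) = -1*205 = -205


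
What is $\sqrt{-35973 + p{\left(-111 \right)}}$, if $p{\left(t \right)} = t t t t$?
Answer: $6 \sqrt{4215863} \approx 12320.0$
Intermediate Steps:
$p{\left(t \right)} = t^{4}$ ($p{\left(t \right)} = t t^{2} t = t^{3} t = t^{4}$)
$\sqrt{-35973 + p{\left(-111 \right)}} = \sqrt{-35973 + \left(-111\right)^{4}} = \sqrt{-35973 + 151807041} = \sqrt{151771068} = 6 \sqrt{4215863}$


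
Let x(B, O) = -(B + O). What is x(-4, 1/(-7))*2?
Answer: 58/7 ≈ 8.2857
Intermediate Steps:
x(B, O) = -B - O
x(-4, 1/(-7))*2 = (-1*(-4) - 1/(-7))*2 = (4 - 1*(-1/7))*2 = (4 + 1/7)*2 = (29/7)*2 = 58/7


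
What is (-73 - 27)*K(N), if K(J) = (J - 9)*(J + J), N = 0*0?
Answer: 0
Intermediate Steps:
N = 0
K(J) = 2*J*(-9 + J) (K(J) = (-9 + J)*(2*J) = 2*J*(-9 + J))
(-73 - 27)*K(N) = (-73 - 27)*(2*0*(-9 + 0)) = -200*0*(-9) = -100*0 = 0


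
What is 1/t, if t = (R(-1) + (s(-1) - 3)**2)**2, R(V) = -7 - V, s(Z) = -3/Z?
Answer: 1/36 ≈ 0.027778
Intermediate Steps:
t = 36 (t = ((-7 - 1*(-1)) + (-3/(-1) - 3)**2)**2 = ((-7 + 1) + (-3*(-1) - 3)**2)**2 = (-6 + (3 - 3)**2)**2 = (-6 + 0**2)**2 = (-6 + 0)**2 = (-6)**2 = 36)
1/t = 1/36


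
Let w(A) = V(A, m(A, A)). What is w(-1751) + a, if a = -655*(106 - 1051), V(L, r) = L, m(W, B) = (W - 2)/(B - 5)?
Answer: 617224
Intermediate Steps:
m(W, B) = (-2 + W)/(-5 + B)
a = 618975 (a = -655*(-945) = 618975)
w(A) = A
w(-1751) + a = -1751 + 618975 = 617224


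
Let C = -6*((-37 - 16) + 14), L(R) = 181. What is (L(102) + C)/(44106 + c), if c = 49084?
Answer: 83/18638 ≈ 0.0044533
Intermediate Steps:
C = 234 (C = -6*(-53 + 14) = -6*(-39) = 234)
(L(102) + C)/(44106 + c) = (181 + 234)/(44106 + 49084) = 415/93190 = 415*(1/93190) = 83/18638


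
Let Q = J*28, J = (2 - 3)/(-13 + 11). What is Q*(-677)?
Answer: -9478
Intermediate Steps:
J = 1/2 (J = -1/(-2) = -1*(-1/2) = 1/2 ≈ 0.50000)
Q = 14 (Q = (1/2)*28 = 14)
Q*(-677) = 14*(-677) = -9478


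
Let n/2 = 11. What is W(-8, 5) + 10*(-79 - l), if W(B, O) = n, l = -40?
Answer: -368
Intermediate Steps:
n = 22 (n = 2*11 = 22)
W(B, O) = 22
W(-8, 5) + 10*(-79 - l) = 22 + 10*(-79 - 1*(-40)) = 22 + 10*(-79 + 40) = 22 + 10*(-39) = 22 - 390 = -368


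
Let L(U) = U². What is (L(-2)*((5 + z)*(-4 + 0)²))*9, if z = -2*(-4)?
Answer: 7488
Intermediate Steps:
z = 8
(L(-2)*((5 + z)*(-4 + 0)²))*9 = ((-2)²*((5 + 8)*(-4 + 0)²))*9 = (4*(13*(-4)²))*9 = (4*(13*16))*9 = (4*208)*9 = 832*9 = 7488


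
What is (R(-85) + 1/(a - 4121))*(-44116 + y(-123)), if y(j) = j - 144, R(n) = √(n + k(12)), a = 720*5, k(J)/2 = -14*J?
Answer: 44383/521 - 44383*I*√421 ≈ 85.188 - 9.1066e+5*I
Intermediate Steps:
k(J) = -28*J (k(J) = 2*(-14*J) = -28*J)
a = 3600
R(n) = √(-336 + n) (R(n) = √(n - 28*12) = √(n - 336) = √(-336 + n))
y(j) = -144 + j
(R(-85) + 1/(a - 4121))*(-44116 + y(-123)) = (√(-336 - 85) + 1/(3600 - 4121))*(-44116 + (-144 - 123)) = (√(-421) + 1/(-521))*(-44116 - 267) = (I*√421 - 1/521)*(-44383) = (-1/521 + I*√421)*(-44383) = 44383/521 - 44383*I*√421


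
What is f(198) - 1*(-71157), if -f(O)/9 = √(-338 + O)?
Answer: 71157 - 18*I*√35 ≈ 71157.0 - 106.49*I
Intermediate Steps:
f(O) = -9*√(-338 + O)
f(198) - 1*(-71157) = -9*√(-338 + 198) - 1*(-71157) = -18*I*√35 + 71157 = 71157 - 18*I*√35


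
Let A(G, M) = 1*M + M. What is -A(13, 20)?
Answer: -40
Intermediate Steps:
A(G, M) = 2*M (A(G, M) = M + M = 2*M)
-A(13, 20) = -2*20 = -1*40 = -40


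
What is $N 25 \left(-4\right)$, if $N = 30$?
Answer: $-3000$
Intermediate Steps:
$N 25 \left(-4\right) = 30 \cdot 25 \left(-4\right) = 750 \left(-4\right) = -3000$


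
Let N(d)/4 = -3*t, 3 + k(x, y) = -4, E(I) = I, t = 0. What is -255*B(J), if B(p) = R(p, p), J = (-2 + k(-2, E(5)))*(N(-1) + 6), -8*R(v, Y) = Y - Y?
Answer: 0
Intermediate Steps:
k(x, y) = -7 (k(x, y) = -3 - 4 = -7)
N(d) = 0 (N(d) = 4*(-3*0) = 4*0 = 0)
R(v, Y) = 0 (R(v, Y) = -(Y - Y)/8 = -1/8*0 = 0)
J = -54 (J = (-2 - 7)*(0 + 6) = -9*6 = -54)
B(p) = 0
-255*B(J) = -255*0 = 0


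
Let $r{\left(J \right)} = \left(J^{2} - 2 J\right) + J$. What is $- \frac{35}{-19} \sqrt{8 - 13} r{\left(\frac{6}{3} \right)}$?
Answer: $\frac{70 i \sqrt{5}}{19} \approx 8.2381 i$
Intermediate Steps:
$r{\left(J \right)} = J^{2} - J$
$- \frac{35}{-19} \sqrt{8 - 13} r{\left(\frac{6}{3} \right)} = - \frac{35}{-19} \sqrt{8 - 13} \cdot \frac{6}{3} \left(-1 + \frac{6}{3}\right) = \left(-35\right) \left(- \frac{1}{19}\right) \sqrt{-5} \cdot 6 \cdot \frac{1}{3} \left(-1 + 6 \cdot \frac{1}{3}\right) = \frac{35 i \sqrt{5}}{19} \cdot 2 \left(-1 + 2\right) = \frac{35 i \sqrt{5}}{19} \cdot 2 \cdot 1 = \frac{35 i \sqrt{5}}{19} \cdot 2 = \frac{70 i \sqrt{5}}{19}$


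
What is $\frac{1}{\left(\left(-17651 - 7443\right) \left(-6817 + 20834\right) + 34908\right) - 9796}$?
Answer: $- \frac{1}{351717486} \approx -2.8432 \cdot 10^{-9}$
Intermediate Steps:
$\frac{1}{\left(\left(-17651 - 7443\right) \left(-6817 + 20834\right) + 34908\right) - 9796} = \frac{1}{\left(\left(-25094\right) 14017 + 34908\right) - 9796} = \frac{1}{\left(-351742598 + 34908\right) - 9796} = \frac{1}{-351707690 - 9796} = \frac{1}{-351717486} = - \frac{1}{351717486}$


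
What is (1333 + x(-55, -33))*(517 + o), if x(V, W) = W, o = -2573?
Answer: -2672800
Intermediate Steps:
(1333 + x(-55, -33))*(517 + o) = (1333 - 33)*(517 - 2573) = 1300*(-2056) = -2672800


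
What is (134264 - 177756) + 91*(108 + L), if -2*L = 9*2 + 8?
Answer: -34847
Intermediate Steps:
L = -13 (L = -(9*2 + 8)/2 = -(18 + 8)/2 = -½*26 = -13)
(134264 - 177756) + 91*(108 + L) = (134264 - 177756) + 91*(108 - 13) = -43492 + 91*95 = -43492 + 8645 = -34847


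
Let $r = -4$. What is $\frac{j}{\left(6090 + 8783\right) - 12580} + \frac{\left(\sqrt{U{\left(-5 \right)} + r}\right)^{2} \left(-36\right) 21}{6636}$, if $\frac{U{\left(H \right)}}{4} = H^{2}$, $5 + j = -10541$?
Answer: $- \frac{2814286}{181147} \approx -15.536$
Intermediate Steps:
$j = -10546$ ($j = -5 - 10541 = -10546$)
$U{\left(H \right)} = 4 H^{2}$
$\frac{j}{\left(6090 + 8783\right) - 12580} + \frac{\left(\sqrt{U{\left(-5 \right)} + r}\right)^{2} \left(-36\right) 21}{6636} = - \frac{10546}{\left(6090 + 8783\right) - 12580} + \frac{\left(\sqrt{4 \left(-5\right)^{2} - 4}\right)^{2} \left(-36\right) 21}{6636} = - \frac{10546}{14873 - 12580} + \left(\sqrt{4 \cdot 25 - 4}\right)^{2} \left(-36\right) 21 \cdot \frac{1}{6636} = - \frac{10546}{2293} + \left(\sqrt{100 - 4}\right)^{2} \left(-36\right) 21 \cdot \frac{1}{6636} = \left(-10546\right) \frac{1}{2293} + \left(\sqrt{96}\right)^{2} \left(-36\right) 21 \cdot \frac{1}{6636} = - \frac{10546}{2293} + \left(4 \sqrt{6}\right)^{2} \left(-36\right) 21 \cdot \frac{1}{6636} = - \frac{10546}{2293} + 96 \left(-36\right) 21 \cdot \frac{1}{6636} = - \frac{10546}{2293} + \left(-3456\right) 21 \cdot \frac{1}{6636} = - \frac{10546}{2293} - \frac{864}{79} = - \frac{2814286}{181147}$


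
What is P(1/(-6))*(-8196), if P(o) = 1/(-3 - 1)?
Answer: 2049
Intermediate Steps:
P(o) = -1/4 (P(o) = 1/(-4) = -1/4)
P(1/(-6))*(-8196) = -1/4*(-8196) = 2049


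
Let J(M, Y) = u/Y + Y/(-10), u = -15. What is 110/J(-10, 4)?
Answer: -2200/83 ≈ -26.506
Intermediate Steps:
J(M, Y) = -15/Y - Y/10 (J(M, Y) = -15/Y + Y/(-10) = -15/Y + Y*(-⅒) = -15/Y - Y/10)
110/J(-10, 4) = 110/(-15/4 - ⅒*4) = 110/(-15*¼ - ⅖) = 110/(-15/4 - ⅖) = 110/(-83/20) = 110*(-20/83) = -2200/83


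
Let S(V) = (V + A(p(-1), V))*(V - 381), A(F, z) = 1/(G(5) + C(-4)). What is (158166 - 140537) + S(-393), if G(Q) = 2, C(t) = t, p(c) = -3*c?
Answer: 322198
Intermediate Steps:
A(F, z) = -1/2 (A(F, z) = 1/(2 - 4) = 1/(-2) = -1/2)
S(V) = (-381 + V)*(-1/2 + V) (S(V) = (V - 1/2)*(V - 381) = (-1/2 + V)*(-381 + V) = (-381 + V)*(-1/2 + V))
(158166 - 140537) + S(-393) = (158166 - 140537) + (381/2 + (-393)**2 - 763/2*(-393)) = 17629 + (381/2 + 154449 + 299859/2) = 17629 + 304569 = 322198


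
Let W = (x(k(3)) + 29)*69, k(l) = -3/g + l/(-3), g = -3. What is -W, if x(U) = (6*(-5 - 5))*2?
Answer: 6279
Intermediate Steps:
k(l) = 1 - l/3 (k(l) = -3/(-3) + l/(-3) = -3*(-⅓) + l*(-⅓) = 1 - l/3)
x(U) = -120 (x(U) = (6*(-10))*2 = -60*2 = -120)
W = -6279 (W = (-120 + 29)*69 = -91*69 = -6279)
-W = -1*(-6279) = 6279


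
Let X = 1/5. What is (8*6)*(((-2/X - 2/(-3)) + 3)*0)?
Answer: 0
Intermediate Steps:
X = ⅕ ≈ 0.20000
(8*6)*(((-2/X - 2/(-3)) + 3)*0) = (8*6)*(((-2/⅕ - 2/(-3)) + 3)*0) = 48*(((-2*5 - 2*(-⅓)) + 3)*0) = 48*(((-10 + ⅔) + 3)*0) = 48*((-28/3 + 3)*0) = 48*(-19/3*0) = 48*0 = 0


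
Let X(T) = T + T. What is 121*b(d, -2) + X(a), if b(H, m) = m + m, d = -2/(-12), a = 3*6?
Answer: -448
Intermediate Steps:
a = 18
d = ⅙ (d = -2*(-1/12) = ⅙ ≈ 0.16667)
b(H, m) = 2*m
X(T) = 2*T
121*b(d, -2) + X(a) = 121*(2*(-2)) + 2*18 = 121*(-4) + 36 = -484 + 36 = -448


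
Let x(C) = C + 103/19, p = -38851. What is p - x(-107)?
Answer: -736239/19 ≈ -38749.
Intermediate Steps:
x(C) = 103/19 + C (x(C) = C + 103*(1/19) = C + 103/19 = 103/19 + C)
p - x(-107) = -38851 - (103/19 - 107) = -38851 - 1*(-1930/19) = -38851 + 1930/19 = -736239/19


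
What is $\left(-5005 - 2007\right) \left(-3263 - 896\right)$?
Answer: $29162908$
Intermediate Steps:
$\left(-5005 - 2007\right) \left(-3263 - 896\right) = \left(-5005 - 2007\right) \left(-4159\right) = \left(-7012\right) \left(-4159\right) = 29162908$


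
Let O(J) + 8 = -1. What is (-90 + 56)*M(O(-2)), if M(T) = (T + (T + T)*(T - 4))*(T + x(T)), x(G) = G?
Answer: 137700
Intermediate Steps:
O(J) = -9 (O(J) = -8 - 1 = -9)
M(T) = 2*T*(T + 2*T*(-4 + T)) (M(T) = (T + (T + T)*(T - 4))*(T + T) = (T + (2*T)*(-4 + T))*(2*T) = (T + 2*T*(-4 + T))*(2*T) = 2*T*(T + 2*T*(-4 + T)))
(-90 + 56)*M(O(-2)) = (-90 + 56)*((-9)**2*(-14 + 4*(-9))) = -2754*(-14 - 36) = -2754*(-50) = -34*(-4050) = 137700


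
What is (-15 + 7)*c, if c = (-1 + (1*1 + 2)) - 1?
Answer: -8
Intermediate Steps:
c = 1 (c = (-1 + (1 + 2)) - 1 = (-1 + 3) - 1 = 2 - 1 = 1)
(-15 + 7)*c = (-15 + 7)*1 = -8*1 = -8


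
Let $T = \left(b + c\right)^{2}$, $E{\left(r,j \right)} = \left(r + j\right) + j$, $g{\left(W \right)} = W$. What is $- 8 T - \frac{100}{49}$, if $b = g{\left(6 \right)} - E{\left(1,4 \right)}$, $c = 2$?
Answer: $- \frac{492}{49} \approx -10.041$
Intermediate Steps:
$E{\left(r,j \right)} = r + 2 j$ ($E{\left(r,j \right)} = \left(j + r\right) + j = r + 2 j$)
$b = -3$ ($b = 6 - \left(1 + 2 \cdot 4\right) = 6 - \left(1 + 8\right) = 6 - 9 = -3$)
$T = 1$ ($T = \left(-3 + 2\right)^{2} = \left(-1\right)^{2} = 1$)
$- 8 T - \frac{100}{49} = \left(-8\right) 1 - \frac{100}{49} = -8 - \frac{100}{49} = - \frac{492}{49}$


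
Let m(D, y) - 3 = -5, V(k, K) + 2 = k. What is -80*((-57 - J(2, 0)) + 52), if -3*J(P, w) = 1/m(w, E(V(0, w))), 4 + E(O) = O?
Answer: 1240/3 ≈ 413.33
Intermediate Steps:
V(k, K) = -2 + k
E(O) = -4 + O
m(D, y) = -2 (m(D, y) = 3 - 5 = -2)
J(P, w) = 1/6 (J(P, w) = -1/3/(-2) = -1/3*(-1/2) = 1/6)
-80*((-57 - J(2, 0)) + 52) = -80*((-57 - 1*1/6) + 52) = -80*((-57 - 1/6) + 52) = -80*(-343/6 + 52) = -80*(-31/6) = 1240/3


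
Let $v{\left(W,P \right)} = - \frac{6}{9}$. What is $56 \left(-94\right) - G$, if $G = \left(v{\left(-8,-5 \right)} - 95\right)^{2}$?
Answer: $- \frac{129745}{9} \approx -14416.0$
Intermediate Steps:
$v{\left(W,P \right)} = - \frac{2}{3}$ ($v{\left(W,P \right)} = \left(-6\right) \frac{1}{9} = - \frac{2}{3}$)
$G = \frac{82369}{9}$ ($G = \left(- \frac{2}{3} - 95\right)^{2} = \left(- \frac{287}{3}\right)^{2} = \frac{82369}{9} \approx 9152.1$)
$56 \left(-94\right) - G = 56 \left(-94\right) - \frac{82369}{9} = -5264 - \frac{82369}{9} = - \frac{129745}{9}$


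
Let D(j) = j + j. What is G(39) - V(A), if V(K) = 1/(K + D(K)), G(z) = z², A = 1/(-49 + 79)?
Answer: 1511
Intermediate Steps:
A = 1/30 ≈ 0.033333
D(j) = 2*j
V(K) = 1/(3*K) (V(K) = 1/(K + 2*K) = 1/(3*K))
G(39) - V(A) = 39² - 1/(3*1/30) = 1521 - 30/3 = 1521 - 1*10 = 1521 - 10 = 1511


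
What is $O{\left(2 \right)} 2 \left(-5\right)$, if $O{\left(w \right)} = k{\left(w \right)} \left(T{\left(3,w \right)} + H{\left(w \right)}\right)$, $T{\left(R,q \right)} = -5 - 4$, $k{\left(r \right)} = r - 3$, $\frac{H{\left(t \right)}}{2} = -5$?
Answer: $-190$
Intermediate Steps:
$H{\left(t \right)} = -10$ ($H{\left(t \right)} = 2 \left(-5\right) = -10$)
$k{\left(r \right)} = -3 + r$
$T{\left(R,q \right)} = -9$ ($T{\left(R,q \right)} = -5 - 4 = -9$)
$O{\left(w \right)} = 57 - 19 w$ ($O{\left(w \right)} = \left(-3 + w\right) \left(-9 - 10\right) = \left(-3 + w\right) \left(-19\right) = 57 - 19 w$)
$O{\left(2 \right)} 2 \left(-5\right) = \left(57 - 38\right) 2 \left(-5\right) = 19 \cdot 2 \left(-5\right) = 38 \left(-5\right) = -190$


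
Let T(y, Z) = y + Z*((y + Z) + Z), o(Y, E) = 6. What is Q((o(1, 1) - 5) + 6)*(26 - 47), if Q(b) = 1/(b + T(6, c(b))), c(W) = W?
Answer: -7/51 ≈ -0.13725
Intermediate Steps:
T(y, Z) = y + Z*(y + 2*Z) (T(y, Z) = y + Z*((Z + y) + Z) = y + Z*(y + 2*Z))
Q(b) = 1/(6 + 2*b² + 7*b) (Q(b) = 1/(b + (6 + 2*b² + b*6)) = 1/(b + (6 + 2*b² + 6*b)) = 1/(6 + 2*b² + 7*b))
Q((o(1, 1) - 5) + 6)*(26 - 47) = (26 - 47)/(6 + 2*((6 - 5) + 6)² + 7*((6 - 5) + 6)) = -21/(6 + 2*(1 + 6)² + 7*(1 + 6)) = -21/(6 + 2*7² + 7*7) = -21/(6 + 2*49 + 49) = -21/(6 + 98 + 49) = -21/153 = (1/153)*(-21) = -7/51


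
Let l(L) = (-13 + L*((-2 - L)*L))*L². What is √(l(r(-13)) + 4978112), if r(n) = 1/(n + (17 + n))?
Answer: √293952525994/243 ≈ 2231.2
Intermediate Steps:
r(n) = 1/(17 + 2*n)
l(L) = L²*(-13 + L²*(-2 - L)) (l(L) = (-13 + L*(L*(-2 - L)))*L² = (-13 + L²*(-2 - L))*L² = L²*(-13 + L²*(-2 - L)))
√(l(r(-13)) + 4978112) = √((1/(17 + 2*(-13)))²*(-13 - (1/(17 + 2*(-13)))³ - 2/(17 + 2*(-13))²) + 4978112) = √((1/(17 - 26))²*(-13 - (1/(17 - 26))³ - 2/(17 - 26)²) + 4978112) = √((1/(-9))²*(-13 - (1/(-9))³ - 2*(1/(-9))²) + 4978112) = √((-⅑)²*(-13 - (-⅑)³ - 2*(-⅑)²) + 4978112) = √((-13 - 1*(-1/729) - 2*1/81)/81 + 4978112) = √((-13 + 1/729 - 2/81)/81 + 4978112) = √((1/81)*(-9494/729) + 4978112) = √(-9494/59049 + 4978112) = √(293952525994/59049) = √293952525994/243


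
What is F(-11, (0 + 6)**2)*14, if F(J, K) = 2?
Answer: 28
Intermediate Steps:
F(-11, (0 + 6)**2)*14 = 2*14 = 28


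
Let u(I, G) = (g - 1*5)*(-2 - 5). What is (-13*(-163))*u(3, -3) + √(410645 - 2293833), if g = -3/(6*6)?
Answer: 904813/12 + 2*I*√470797 ≈ 75401.0 + 1372.3*I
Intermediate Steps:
g = -1/12 (g = -3/36 = -3*1/36 = -1/12 ≈ -0.083333)
u(I, G) = 427/12 (u(I, G) = (-1/12 - 1*5)*(-2 - 5) = (-1/12 - 5)*(-7) = -61/12*(-7) = 427/12)
(-13*(-163))*u(3, -3) + √(410645 - 2293833) = -13*(-163)*(427/12) + √(410645 - 2293833) = 2119*(427/12) + √(-1883188) = 904813/12 + 2*I*√470797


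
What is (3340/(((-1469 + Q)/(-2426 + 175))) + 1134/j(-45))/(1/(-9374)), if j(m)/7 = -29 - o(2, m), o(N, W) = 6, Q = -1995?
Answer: -307678972721/15155 ≈ -2.0302e+7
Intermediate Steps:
j(m) = -245 (j(m) = 7*(-29 - 1*6) = 7*(-29 - 6) = 7*(-35) = -245)
(3340/(((-1469 + Q)/(-2426 + 175))) + 1134/j(-45))/(1/(-9374)) = (3340/(((-1469 - 1995)/(-2426 + 175))) + 1134/(-245))/(1/(-9374)) = (3340/((-3464/(-2251))) + 1134*(-1/245))/(-1/9374) = (3340/((-3464*(-1/2251))) - 162/35)*(-9374) = (3340/(3464/2251) - 162/35)*(-9374) = (3340*(2251/3464) - 162/35)*(-9374) = (1879585/866 - 162/35)*(-9374) = (65645183/30310)*(-9374) = -307678972721/15155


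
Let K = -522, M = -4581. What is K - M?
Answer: 4059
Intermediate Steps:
K - M = -522 - 1*(-4581) = -522 + 4581 = 4059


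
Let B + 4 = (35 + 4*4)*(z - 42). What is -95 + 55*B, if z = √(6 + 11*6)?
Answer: -118125 + 16830*√2 ≈ -94324.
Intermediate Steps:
z = 6*√2 (z = √(6 + 66) = √72 = 6*√2 ≈ 8.4853)
B = -2146 + 306*√2 (B = -4 + (35 + 4*4)*(6*√2 - 42) = -4 + (35 + 16)*(-42 + 6*√2) = -4 + 51*(-42 + 6*√2) = -4 + (-2142 + 306*√2) = -2146 + 306*√2 ≈ -1713.3)
-95 + 55*B = -95 + 55*(-2146 + 306*√2) = -95 + (-118030 + 16830*√2) = -118125 + 16830*√2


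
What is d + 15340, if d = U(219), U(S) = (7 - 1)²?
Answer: 15376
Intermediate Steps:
U(S) = 36 (U(S) = 6² = 36)
d = 36
d + 15340 = 36 + 15340 = 15376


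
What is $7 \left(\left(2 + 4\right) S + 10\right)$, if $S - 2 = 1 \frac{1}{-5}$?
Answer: $\frac{728}{5} \approx 145.6$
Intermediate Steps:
$S = \frac{9}{5}$ ($S = 2 + 1 \frac{1}{-5} = 2 + 1 \left(- \frac{1}{5}\right) = 2 - \frac{1}{5} = \frac{9}{5} \approx 1.8$)
$7 \left(\left(2 + 4\right) S + 10\right) = 7 \left(\left(2 + 4\right) \frac{9}{5} + 10\right) = 7 \left(6 \cdot \frac{9}{5} + 10\right) = 7 \left(\frac{54}{5} + 10\right) = 7 \cdot \frac{104}{5} = \frac{728}{5}$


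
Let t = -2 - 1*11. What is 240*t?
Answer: -3120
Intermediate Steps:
t = -13 (t = -2 - 11 = -13)
240*t = 240*(-13) = -3120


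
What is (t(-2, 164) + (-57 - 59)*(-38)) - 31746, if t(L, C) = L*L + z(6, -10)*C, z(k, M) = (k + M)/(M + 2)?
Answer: -27252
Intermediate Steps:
z(k, M) = (M + k)/(2 + M)
t(L, C) = L² + C/2 (t(L, C) = L*L + ((-10 + 6)/(2 - 10))*C = L² + (-4/(-8))*C = L² + (-⅛*(-4))*C = L² + C/2)
(t(-2, 164) + (-57 - 59)*(-38)) - 31746 = (((-2)² + (½)*164) + (-57 - 59)*(-38)) - 31746 = ((4 + 82) - 116*(-38)) - 31746 = (86 + 4408) - 31746 = 4494 - 31746 = -27252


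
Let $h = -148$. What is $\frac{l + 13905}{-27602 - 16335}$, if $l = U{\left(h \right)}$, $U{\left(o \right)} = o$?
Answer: $- \frac{13757}{43937} \approx -0.31311$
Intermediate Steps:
$l = -148$
$\frac{l + 13905}{-27602 - 16335} = \frac{-148 + 13905}{-27602 - 16335} = \frac{13757}{-43937} = 13757 \left(- \frac{1}{43937}\right) = - \frac{13757}{43937}$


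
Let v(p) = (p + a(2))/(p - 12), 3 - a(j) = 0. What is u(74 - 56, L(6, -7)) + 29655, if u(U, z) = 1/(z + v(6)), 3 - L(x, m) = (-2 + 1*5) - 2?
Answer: 29657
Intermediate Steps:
a(j) = 3 (a(j) = 3 - 1*0 = 3 + 0 = 3)
L(x, m) = 2 (L(x, m) = 3 - ((-2 + 1*5) - 2) = 3 - ((-2 + 5) - 2) = 3 - (3 - 2) = 3 - 1*1 = 3 - 1 = 2)
v(p) = (3 + p)/(-12 + p) (v(p) = (p + 3)/(p - 12) = (3 + p)/(-12 + p))
u(U, z) = 1/(-3/2 + z) (u(U, z) = 1/(z + (3 + 6)/(-12 + 6)) = 1/(z + 9/(-6)) = 1/(z - ⅙*9) = 1/(z - 3/2) = 1/(-3/2 + z))
u(74 - 56, L(6, -7)) + 29655 = 2/(-3 + 2*2) + 29655 = 2/(-3 + 4) + 29655 = 2/1 + 29655 = 2*1 + 29655 = 2 + 29655 = 29657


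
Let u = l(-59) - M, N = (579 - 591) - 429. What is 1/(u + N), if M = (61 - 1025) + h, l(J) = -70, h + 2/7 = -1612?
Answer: 7/14457 ≈ 0.00048419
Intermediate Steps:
h = -11286/7 (h = -2/7 - 1612 = -11286/7 ≈ -1612.3)
M = -18034/7 (M = (61 - 1025) - 11286/7 = -964 - 11286/7 = -18034/7 ≈ -2576.3)
N = -441 (N = -12 - 429 = -441)
u = 17544/7 (u = -70 - 1*(-18034/7) = -70 + 18034/7 = 17544/7 ≈ 2506.3)
1/(u + N) = 1/(17544/7 - 441) = 1/(14457/7) = 7/14457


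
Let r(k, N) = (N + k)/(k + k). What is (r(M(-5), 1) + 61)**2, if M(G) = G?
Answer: 94249/25 ≈ 3770.0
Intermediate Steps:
r(k, N) = (N + k)/(2*k) (r(k, N) = (N + k)/((2*k)) = (N + k)*(1/(2*k)) = (N + k)/(2*k))
(r(M(-5), 1) + 61)**2 = ((1/2)*(1 - 5)/(-5) + 61)**2 = ((1/2)*(-1/5)*(-4) + 61)**2 = (2/5 + 61)**2 = (307/5)**2 = 94249/25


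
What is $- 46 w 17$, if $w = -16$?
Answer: $12512$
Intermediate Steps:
$- 46 w 17 = \left(-46\right) \left(-16\right) 17 = 736 \cdot 17 = 12512$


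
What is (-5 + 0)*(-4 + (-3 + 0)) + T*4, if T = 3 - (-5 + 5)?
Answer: 47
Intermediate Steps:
T = 3 (T = 3 - 1*0 = 3 + 0 = 3)
(-5 + 0)*(-4 + (-3 + 0)) + T*4 = (-5 + 0)*(-4 + (-3 + 0)) + 3*4 = -5*(-4 - 3) + 12 = -5*(-7) + 12 = 35 + 12 = 47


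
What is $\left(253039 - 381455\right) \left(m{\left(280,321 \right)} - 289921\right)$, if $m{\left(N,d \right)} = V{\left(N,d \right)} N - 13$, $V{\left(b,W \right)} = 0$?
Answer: $37232164544$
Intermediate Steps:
$m{\left(N,d \right)} = -13$ ($m{\left(N,d \right)} = 0 N - 13 = 0 - 13 = -13$)
$\left(253039 - 381455\right) \left(m{\left(280,321 \right)} - 289921\right) = \left(253039 - 381455\right) \left(-13 - 289921\right) = \left(-128416\right) \left(-289934\right) = 37232164544$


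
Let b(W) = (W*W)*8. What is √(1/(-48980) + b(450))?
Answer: √971611361987755/24490 ≈ 1272.8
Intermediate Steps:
b(W) = 8*W² (b(W) = W²*8 = 8*W²)
√(1/(-48980) + b(450)) = √(1/(-48980) + 8*450²) = √(-1/48980 + 8*202500) = √(-1/48980 + 1620000) = √(79347599999/48980) = √971611361987755/24490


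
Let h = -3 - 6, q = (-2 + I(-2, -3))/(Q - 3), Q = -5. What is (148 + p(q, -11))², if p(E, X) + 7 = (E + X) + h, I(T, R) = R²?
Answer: 923521/64 ≈ 14430.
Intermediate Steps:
q = -7/8 (q = (-2 + (-3)²)/(-5 - 3) = (-2 + 9)/(-8) = 7*(-⅛) = -7/8 ≈ -0.87500)
h = -9
p(E, X) = -16 + E + X (p(E, X) = -7 + ((E + X) - 9) = -7 + (-9 + E + X) = -16 + E + X)
(148 + p(q, -11))² = (148 + (-16 - 7/8 - 11))² = (148 - 223/8)² = (961/8)² = 923521/64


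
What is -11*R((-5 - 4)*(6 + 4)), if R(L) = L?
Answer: 990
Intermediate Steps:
-11*R((-5 - 4)*(6 + 4)) = -11*(-5 - 4)*(6 + 4) = -(-99)*10 = -11*(-90) = 990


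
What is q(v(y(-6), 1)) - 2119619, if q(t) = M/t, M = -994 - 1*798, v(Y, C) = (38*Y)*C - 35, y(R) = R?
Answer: -557458005/263 ≈ -2.1196e+6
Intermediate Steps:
v(Y, C) = -35 + 38*C*Y (v(Y, C) = 38*C*Y - 35 = -35 + 38*C*Y)
M = -1792 (M = -994 - 798 = -1792)
q(t) = -1792/t
q(v(y(-6), 1)) - 2119619 = -1792/(-35 + 38*1*(-6)) - 2119619 = -1792/(-35 - 228) - 2119619 = -1792/(-263) - 2119619 = -1792*(-1/263) - 2119619 = 1792/263 - 2119619 = -557458005/263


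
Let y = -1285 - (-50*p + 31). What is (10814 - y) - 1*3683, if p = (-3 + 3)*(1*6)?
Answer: 8447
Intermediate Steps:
p = 0 (p = 0*6 = 0)
y = -1316 (y = -1285 - (-50*0 + 31) = -1285 - (0 + 31) = -1285 - 1*31 = -1285 - 31 = -1316)
(10814 - y) - 1*3683 = (10814 - 1*(-1316)) - 1*3683 = (10814 + 1316) - 3683 = 12130 - 3683 = 8447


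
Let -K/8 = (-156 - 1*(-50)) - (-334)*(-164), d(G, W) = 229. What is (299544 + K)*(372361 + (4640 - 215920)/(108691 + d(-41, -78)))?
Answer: 748891446330600/2723 ≈ 2.7502e+11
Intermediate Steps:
K = 439056 (K = -8*((-156 - 1*(-50)) - (-334)*(-164)) = -8*((-156 + 50) - 334*164) = -8*(-106 - 54776) = -8*(-54882) = 439056)
(299544 + K)*(372361 + (4640 - 215920)/(108691 + d(-41, -78))) = (299544 + 439056)*(372361 + (4640 - 215920)/(108691 + 229)) = 738600*(372361 - 211280/108920) = 738600*(372361 - 211280*1/108920) = 738600*(372361 - 5282/2723) = 738600*(1013933721/2723) = 748891446330600/2723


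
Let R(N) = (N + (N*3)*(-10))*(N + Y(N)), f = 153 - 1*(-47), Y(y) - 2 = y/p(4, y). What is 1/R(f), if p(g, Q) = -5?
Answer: -1/939600 ≈ -1.0643e-6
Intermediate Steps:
Y(y) = 2 - y/5 (Y(y) = 2 + y/(-5) = 2 + y*(-⅕) = 2 - y/5)
f = 200 (f = 153 + 47 = 200)
R(N) = -29*N*(2 + 4*N/5) (R(N) = (N + (N*3)*(-10))*(N + (2 - N/5)) = (N + (3*N)*(-10))*(2 + 4*N/5) = (N - 30*N)*(2 + 4*N/5) = (-29*N)*(2 + 4*N/5) = -29*N*(2 + 4*N/5))
1/R(f) = 1/(-58/5*200*(5 + 2*200)) = 1/(-58/5*200*(5 + 400)) = 1/(-58/5*200*405) = 1/(-939600) = -1/939600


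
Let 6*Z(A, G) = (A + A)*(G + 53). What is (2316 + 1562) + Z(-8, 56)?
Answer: 10762/3 ≈ 3587.3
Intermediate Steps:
Z(A, G) = A*(53 + G)/3 (Z(A, G) = ((A + A)*(G + 53))/6 = ((2*A)*(53 + G))/6 = (2*A*(53 + G))/6 = A*(53 + G)/3)
(2316 + 1562) + Z(-8, 56) = (2316 + 1562) + (⅓)*(-8)*(53 + 56) = 3878 + (⅓)*(-8)*109 = 3878 - 872/3 = 10762/3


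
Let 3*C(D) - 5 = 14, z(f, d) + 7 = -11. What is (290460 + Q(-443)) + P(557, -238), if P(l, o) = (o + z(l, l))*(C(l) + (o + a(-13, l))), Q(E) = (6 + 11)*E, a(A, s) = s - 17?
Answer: 611987/3 ≈ 2.0400e+5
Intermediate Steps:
a(A, s) = -17 + s
z(f, d) = -18 (z(f, d) = -7 - 11 = -18)
Q(E) = 17*E
C(D) = 19/3 (C(D) = 5/3 + (⅓)*14 = 5/3 + 14/3 = 19/3)
P(l, o) = (-18 + o)*(-32/3 + l + o) (P(l, o) = (o - 18)*(19/3 + (o + (-17 + l))) = (-18 + o)*(19/3 + (-17 + l + o)) = (-18 + o)*(-32/3 + l + o))
(290460 + Q(-443)) + P(557, -238) = (290460 + 17*(-443)) + (192 + (-238)² - 18*557 - 86/3*(-238) + 557*(-238)) = (290460 - 7531) + (192 + 56644 - 10026 + 20468/3 - 132566) = 282929 - 236800/3 = 611987/3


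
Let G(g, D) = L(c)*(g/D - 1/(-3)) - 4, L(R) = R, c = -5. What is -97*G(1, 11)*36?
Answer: 235128/11 ≈ 21375.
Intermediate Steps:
G(g, D) = -17/3 - 5*g/D (G(g, D) = -5*(g/D - 1/(-3)) - 4 = -5*(g/D - 1*(-1/3)) - 4 = -5*(g/D + 1/3) - 4 = -5*(1/3 + g/D) - 4 = (-5/3 - 5*g/D) - 4 = -17/3 - 5*g/D)
-97*G(1, 11)*36 = -97*(-17/3 - 5*1/11)*36 = -97*(-17/3 - 5*1*1/11)*36 = -97*(-17/3 - 5/11)*36 = -97*(-202/33)*36 = (19594/33)*36 = 235128/11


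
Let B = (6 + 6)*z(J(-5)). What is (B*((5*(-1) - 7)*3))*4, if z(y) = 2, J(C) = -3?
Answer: -3456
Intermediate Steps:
B = 24 (B = (6 + 6)*2 = 12*2 = 24)
(B*((5*(-1) - 7)*3))*4 = (24*((5*(-1) - 7)*3))*4 = (24*((-5 - 7)*3))*4 = (24*(-12*3))*4 = (24*(-36))*4 = -864*4 = -3456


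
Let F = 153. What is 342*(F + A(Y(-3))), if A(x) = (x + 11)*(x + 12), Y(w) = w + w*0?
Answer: 76950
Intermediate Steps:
Y(w) = w (Y(w) = w + 0 = w)
A(x) = (11 + x)*(12 + x)
342*(F + A(Y(-3))) = 342*(153 + (132 + (-3)² + 23*(-3))) = 342*(153 + (132 + 9 - 69)) = 342*(153 + 72) = 342*225 = 76950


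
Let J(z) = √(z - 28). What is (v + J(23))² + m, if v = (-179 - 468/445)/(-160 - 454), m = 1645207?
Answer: 122821957776040929/74654632900 + 80123*I*√5/136615 ≈ 1.6452e+6 + 1.3114*I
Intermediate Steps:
J(z) = √(-28 + z)
v = 80123/273230 (v = (-179 - 468*1/445)/(-614) = (-179 - 468/445)*(-1/614) = -80123/445*(-1/614) = 80123/273230 ≈ 0.29324)
(v + J(23))² + m = (80123/273230 + √(-28 + 23))² + 1645207 = (80123/273230 + √(-5))² + 1645207 = (80123/273230 + I*√5)² + 1645207 = 1645207 + (80123/273230 + I*√5)²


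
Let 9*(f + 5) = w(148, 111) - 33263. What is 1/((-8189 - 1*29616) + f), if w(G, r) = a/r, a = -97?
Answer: -999/41464480 ≈ -2.4093e-5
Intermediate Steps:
w(G, r) = -97/r
f = -3697285/999 (f = -5 + (-97/111 - 33263)/9 = -5 + (⅑)*(-3692290/111) = -5 - 3692290/999 = -3697285/999 ≈ -3701.0)
1/((-8189 - 1*29616) + f) = 1/((-8189 - 1*29616) - 3697285/999) = 1/((-8189 - 29616) - 3697285/999) = 1/(-37805 - 3697285/999) = 1/(-41464480/999) = -999/41464480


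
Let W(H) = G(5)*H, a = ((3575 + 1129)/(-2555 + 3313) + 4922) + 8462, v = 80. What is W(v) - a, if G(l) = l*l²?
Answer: -1284888/379 ≈ -3390.2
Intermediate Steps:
G(l) = l³
a = 5074888/379 (a = (4704/758 + 4922) + 8462 = (4704*(1/758) + 4922) + 8462 = (2352/379 + 4922) + 8462 = 1867790/379 + 8462 = 5074888/379 ≈ 13390.)
W(H) = 125*H (W(H) = 5³*H = 125*H)
W(v) - a = 125*80 - 1*5074888/379 = 10000 - 5074888/379 = -1284888/379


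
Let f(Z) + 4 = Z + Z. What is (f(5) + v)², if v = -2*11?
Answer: 256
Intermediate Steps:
f(Z) = -4 + 2*Z (f(Z) = -4 + (Z + Z) = -4 + 2*Z)
v = -22
(f(5) + v)² = ((-4 + 2*5) - 22)² = ((-4 + 10) - 22)² = (6 - 22)² = (-16)² = 256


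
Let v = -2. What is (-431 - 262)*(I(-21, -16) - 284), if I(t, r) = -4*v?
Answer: 191268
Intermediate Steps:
I(t, r) = 8 (I(t, r) = -4*(-2) = 8)
(-431 - 262)*(I(-21, -16) - 284) = (-431 - 262)*(8 - 284) = -693*(-276) = 191268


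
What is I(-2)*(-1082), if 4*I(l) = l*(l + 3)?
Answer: 541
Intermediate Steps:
I(l) = l*(3 + l)/4 (I(l) = (l*(l + 3))/4 = (l*(3 + l))/4 = l*(3 + l)/4)
I(-2)*(-1082) = ((¼)*(-2)*(3 - 2))*(-1082) = ((¼)*(-2)*1)*(-1082) = -½*(-1082) = 541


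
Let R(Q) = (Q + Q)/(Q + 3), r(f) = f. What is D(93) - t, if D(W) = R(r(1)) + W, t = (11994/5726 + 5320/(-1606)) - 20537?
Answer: 94864185107/4597978 ≈ 20632.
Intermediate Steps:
R(Q) = 2*Q/(3 + Q) (R(Q) = (2*Q)/(3 + Q) = 2*Q/(3 + Q))
t = -47217137082/2298989 (t = (11994*(1/5726) + 5320*(-1/1606)) - 20537 = (5997/2863 - 2660/803) - 20537 = -2799989/2298989 - 20537 = -47217137082/2298989 ≈ -20538.)
D(W) = ½ + W (D(W) = 2*1/(3 + 1) + W = 2*1/4 + W = 2*1*(¼) + W = ½ + W)
D(93) - t = (½ + 93) - 1*(-47217137082/2298989) = 187/2 + 47217137082/2298989 = 94864185107/4597978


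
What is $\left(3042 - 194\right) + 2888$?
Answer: $5736$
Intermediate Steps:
$\left(3042 - 194\right) + 2888 = 2848 + 2888 = 5736$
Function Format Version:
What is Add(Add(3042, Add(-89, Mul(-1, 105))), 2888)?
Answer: 5736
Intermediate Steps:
Add(Add(3042, Add(-89, Mul(-1, 105))), 2888) = Add(Add(3042, Add(-89, -105)), 2888) = Add(Add(3042, -194), 2888) = Add(2848, 2888) = 5736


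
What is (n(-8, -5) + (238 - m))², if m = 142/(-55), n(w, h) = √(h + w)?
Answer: 175046499/3025 + 26464*I*√13/55 ≈ 57867.0 + 1734.9*I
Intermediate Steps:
m = -142/55 (m = 142*(-1/55) = -142/55 ≈ -2.5818)
(n(-8, -5) + (238 - m))² = (√(-5 - 8) + (238 - 1*(-142/55)))² = (√(-13) + (238 + 142/55))² = (I*√13 + 13232/55)² = (13232/55 + I*√13)²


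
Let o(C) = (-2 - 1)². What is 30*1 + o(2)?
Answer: 39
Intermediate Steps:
o(C) = 9 (o(C) = (-3)² = 9)
30*1 + o(2) = 30*1 + 9 = 30 + 9 = 39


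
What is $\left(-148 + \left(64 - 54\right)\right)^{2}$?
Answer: $19044$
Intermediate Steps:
$\left(-148 + \left(64 - 54\right)\right)^{2} = \left(-148 + 10\right)^{2} = \left(-138\right)^{2} = 19044$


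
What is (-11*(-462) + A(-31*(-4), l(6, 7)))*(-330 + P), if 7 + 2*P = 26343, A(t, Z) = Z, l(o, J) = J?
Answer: 65332582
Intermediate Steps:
P = 13168 (P = -7/2 + (½)*26343 = -7/2 + 26343/2 = 13168)
(-11*(-462) + A(-31*(-4), l(6, 7)))*(-330 + P) = (-11*(-462) + 7)*(-330 + 13168) = (5082 + 7)*12838 = 5089*12838 = 65332582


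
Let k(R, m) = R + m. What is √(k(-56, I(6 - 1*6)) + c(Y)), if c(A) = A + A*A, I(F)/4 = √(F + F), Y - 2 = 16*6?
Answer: √9646 ≈ 98.214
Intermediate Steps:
Y = 98 (Y = 2 + 16*6 = 2 + 96 = 98)
I(F) = 4*√2*√F (I(F) = 4*√(F + F) = 4*√(2*F) = 4*(√2*√F) = 4*√2*√F)
c(A) = A + A²
√(k(-56, I(6 - 1*6)) + c(Y)) = √((-56 + 4*√2*√(6 - 1*6)) + 98*(1 + 98)) = √((-56 + 4*√2*√(6 - 6)) + 98*99) = √((-56 + 4*√2*√0) + 9702) = √((-56 + 4*√2*0) + 9702) = √((-56 + 0) + 9702) = √(-56 + 9702) = √9646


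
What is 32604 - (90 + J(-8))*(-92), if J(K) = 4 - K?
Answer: 41988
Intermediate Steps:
32604 - (90 + J(-8))*(-92) = 32604 - (90 + (4 - 1*(-8)))*(-92) = 32604 - (90 + (4 + 8))*(-92) = 32604 - (90 + 12)*(-92) = 32604 - 102*(-92) = 32604 - 1*(-9384) = 32604 + 9384 = 41988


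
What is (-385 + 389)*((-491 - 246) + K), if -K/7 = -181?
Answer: 2120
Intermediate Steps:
K = 1267 (K = -7*(-181) = 1267)
(-385 + 389)*((-491 - 246) + K) = (-385 + 389)*((-491 - 246) + 1267) = 4*(-737 + 1267) = 4*530 = 2120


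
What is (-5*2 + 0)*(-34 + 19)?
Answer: 150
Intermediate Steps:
(-5*2 + 0)*(-34 + 19) = (-10 + 0)*(-15) = -10*(-15) = 150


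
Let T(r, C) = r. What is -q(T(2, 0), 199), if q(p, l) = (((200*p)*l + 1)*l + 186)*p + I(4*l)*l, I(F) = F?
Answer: -31839974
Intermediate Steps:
q(p, l) = 4*l² + p*(186 + l*(1 + 200*l*p)) (q(p, l) = (((200*p)*l + 1)*l + 186)*p + (4*l)*l = ((200*l*p + 1)*l + 186)*p + 4*l² = ((1 + 200*l*p)*l + 186)*p + 4*l² = (l*(1 + 200*l*p) + 186)*p + 4*l² = (186 + l*(1 + 200*l*p))*p + 4*l² = p*(186 + l*(1 + 200*l*p)) + 4*l² = 4*l² + p*(186 + l*(1 + 200*l*p)))
-q(T(2, 0), 199) = -(4*199² + 186*2 + 199*2 + 200*199²*2²) = -(4*39601 + 372 + 398 + 200*39601*4) = -(158404 + 372 + 398 + 31680800) = -1*31839974 = -31839974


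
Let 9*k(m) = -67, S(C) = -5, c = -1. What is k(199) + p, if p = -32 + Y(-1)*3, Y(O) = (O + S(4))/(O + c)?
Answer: -274/9 ≈ -30.444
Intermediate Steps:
k(m) = -67/9 (k(m) = (1/9)*(-67) = -67/9)
Y(O) = (-5 + O)/(-1 + O) (Y(O) = (O - 5)/(O - 1) = (-5 + O)/(-1 + O))
p = -23 (p = -32 + ((-5 - 1)/(-1 - 1))*3 = -32 + (-6/(-2))*3 = -32 - 1/2*(-6)*3 = -32 + 3*3 = -32 + 9 = -23)
k(199) + p = -67/9 - 23 = -274/9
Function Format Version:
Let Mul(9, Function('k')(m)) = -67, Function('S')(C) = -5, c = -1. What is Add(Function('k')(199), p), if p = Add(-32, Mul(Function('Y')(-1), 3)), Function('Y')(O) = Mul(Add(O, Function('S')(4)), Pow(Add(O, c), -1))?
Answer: Rational(-274, 9) ≈ -30.444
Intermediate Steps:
Function('k')(m) = Rational(-67, 9) (Function('k')(m) = Mul(Rational(1, 9), -67) = Rational(-67, 9))
Function('Y')(O) = Mul(Pow(Add(-1, O), -1), Add(-5, O)) (Function('Y')(O) = Mul(Add(O, -5), Pow(Add(O, -1), -1)) = Mul(Add(-5, O), Pow(Add(-1, O), -1)) = Mul(Pow(Add(-1, O), -1), Add(-5, O)))
p = -23 (p = Add(-32, Mul(Mul(Pow(Add(-1, -1), -1), Add(-5, -1)), 3)) = Add(-32, Mul(Mul(Pow(-2, -1), -6), 3)) = Add(-32, Mul(Mul(Rational(-1, 2), -6), 3)) = Add(-32, Mul(3, 3)) = Add(-32, 9) = -23)
Add(Function('k')(199), p) = Add(Rational(-67, 9), -23) = Rational(-274, 9)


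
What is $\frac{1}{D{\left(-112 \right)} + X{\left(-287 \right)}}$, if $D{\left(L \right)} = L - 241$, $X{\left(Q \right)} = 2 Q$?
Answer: $- \frac{1}{927} \approx -0.0010787$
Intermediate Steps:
$D{\left(L \right)} = -241 + L$
$\frac{1}{D{\left(-112 \right)} + X{\left(-287 \right)}} = \frac{1}{\left(-241 - 112\right) + 2 \left(-287\right)} = \frac{1}{-353 - 574} = \frac{1}{-927} = - \frac{1}{927}$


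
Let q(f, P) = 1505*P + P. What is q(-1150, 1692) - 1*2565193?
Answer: -17041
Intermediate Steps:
q(f, P) = 1506*P
q(-1150, 1692) - 1*2565193 = 1506*1692 - 1*2565193 = 2548152 - 2565193 = -17041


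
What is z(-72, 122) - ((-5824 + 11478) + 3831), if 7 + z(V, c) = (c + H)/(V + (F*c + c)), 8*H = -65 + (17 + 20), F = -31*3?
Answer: -214443501/22592 ≈ -9492.0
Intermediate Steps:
F = -93
H = -7/2 (H = (-65 + (17 + 20))/8 = (-65 + 37)/8 = (1/8)*(-28) = -7/2 ≈ -3.5000)
z(V, c) = -7 + (-7/2 + c)/(V - 92*c) (z(V, c) = -7 + (c - 7/2)/(V + (-93*c + c)) = -7 + (-7/2 + c)/(V - 92*c))
z(-72, 122) - ((-5824 + 11478) + 3831) = (-7 - 14*(-72) + 1290*122)/(2*(-72 - 92*122)) - ((-5824 + 11478) + 3831) = (-7 + 1008 + 157380)/(2*(-72 - 11224)) - (5654 + 3831) = (1/2)*158381/(-11296) - 1*9485 = (1/2)*(-1/11296)*158381 - 9485 = -158381/22592 - 9485 = -214443501/22592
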